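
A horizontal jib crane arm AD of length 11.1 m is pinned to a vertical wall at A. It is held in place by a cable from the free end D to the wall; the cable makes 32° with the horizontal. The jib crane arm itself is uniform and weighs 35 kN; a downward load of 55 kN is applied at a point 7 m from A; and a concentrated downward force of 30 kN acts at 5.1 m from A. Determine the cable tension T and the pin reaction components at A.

ΣM about A: T·sin32°·11.1 − 35·5.55 − 55·7 − 30·5.1 = 0 → T = 732.25/(11.1·0.529919) = 124.488 ≈ 124.5 kN.
ΣF_x = 0: A_x − T·cos32° = 0 → A_x = 124.488 × 0.848048 = 105.6 kN.
ΣF_y = 0: A_y + T·sin32° − 35 − 55 − 30 = 0 → A_y = 120 − 124.488 × 0.529919 = 54.03 kN.

T = 124.5 kN, A_x = 105.6 kN, A_y = 54.03 kN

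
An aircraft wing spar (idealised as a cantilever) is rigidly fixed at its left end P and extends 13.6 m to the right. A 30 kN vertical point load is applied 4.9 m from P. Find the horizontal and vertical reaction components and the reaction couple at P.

ΣF_x = 0: P_x = 0.
ΣF_y = 0: P_y − 30 = 0 → P_y = 30.00 kN.
ΣM about P: M_P − 30·4.9 = 0 → M_P = 147.0 kN·m.

P_x = 0, P_y = 30.00 kN, M_P = 147.0 kN·m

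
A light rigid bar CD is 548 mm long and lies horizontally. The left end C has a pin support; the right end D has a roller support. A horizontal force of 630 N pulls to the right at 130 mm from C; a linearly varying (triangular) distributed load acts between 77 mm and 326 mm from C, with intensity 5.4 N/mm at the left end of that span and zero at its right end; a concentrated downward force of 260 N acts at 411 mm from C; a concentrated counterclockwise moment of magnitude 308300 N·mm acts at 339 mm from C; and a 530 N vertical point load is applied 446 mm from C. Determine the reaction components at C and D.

Resultant of the triangular load: ½ × 5.4 × 249 = 672.3 N, acting at 160 mm from C (one-third of the span from the peak).
ΣM about C: D_y·548 − (½·5.4·249)·160 − 260·411 + 308300 − 530·446 = 0 → D_y = 142508/548 = 260.051 ≈ 260.1 N.
ΣF_y = 0: C_y + 260.051 − ½·5.4·249 − 260 − 530 = 0 → C_y = 1202 N.
ΣF_x = 0: C_x + 630 = 0 → C_x = -630.0 N.

C_x = -630.0 N, C_y = 1202 N, D_y = 260.1 N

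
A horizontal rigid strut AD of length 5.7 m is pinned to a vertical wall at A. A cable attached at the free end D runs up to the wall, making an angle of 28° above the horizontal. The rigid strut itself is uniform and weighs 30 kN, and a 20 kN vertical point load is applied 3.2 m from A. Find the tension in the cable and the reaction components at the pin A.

T = 55.87 kN, A_x = 49.33 kN, A_y = 23.77 kN

ΣM about A: T·sin28°·5.7 − 30·2.85 − 20·3.2 = 0 → T = 149.5/(5.7·0.469472) = 55.8672 ≈ 55.87 kN.
ΣF_x = 0: A_x − T·cos28° = 0 → A_x = 55.8672 × 0.882948 = 49.33 kN.
ΣF_y = 0: A_y + T·sin28° − 30 − 20 = 0 → A_y = 50 − 55.8672 × 0.469472 = 23.77 kN.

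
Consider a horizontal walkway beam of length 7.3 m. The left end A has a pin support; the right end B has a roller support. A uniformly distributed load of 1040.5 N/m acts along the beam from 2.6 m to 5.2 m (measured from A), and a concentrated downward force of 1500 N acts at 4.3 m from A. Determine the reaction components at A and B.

A_x = 0, A_y = 1876 N, B_y = 2329 N

Resultant of the distributed load: 1040.5 × 2.6 = 2705.3 N at 3.9 m from A.
Taking moments about A: B_y·7.3 − (1040.5·2.6)·3.9 − 1500·4.3 = 0 → B_y = 17000.67/7.3 = 2328.86 ≈ 2329 N.
ΣF_y = 0: A_y + 2328.86 − 1040.5·2.6 − 1500 = 0 → A_y = 1876 N.
ΣF_x = 0: no horizontal applied forces, so A_x = 0.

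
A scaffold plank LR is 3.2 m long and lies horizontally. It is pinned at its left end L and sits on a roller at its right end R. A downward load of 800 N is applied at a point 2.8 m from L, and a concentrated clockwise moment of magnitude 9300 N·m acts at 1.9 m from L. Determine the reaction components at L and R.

Moments about L: R_y·3.2 − 800·2.8 − 9300 = 0 → R_y = 11540/3.2 = 3606.25 ≈ 3606 N.
ΣF_y = 0: L_y + 3606.25 − 800 = 0 → L_y = -2806 N.
ΣF_x = 0: no horizontal applied forces, so L_x = 0.

L_x = 0, L_y = -2806 N, R_y = 3606 N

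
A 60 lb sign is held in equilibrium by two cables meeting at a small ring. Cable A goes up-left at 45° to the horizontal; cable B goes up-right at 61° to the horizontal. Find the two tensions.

ΣF_x = 0: −T_A·cos45° + T_B·cos61° = 0 → T_B = 1.45852·T_A.
ΣF_y = 0: T_A·sin45° + T_B·sin61° = 60.
Substitute: T_A·(0.707107 + 1.45852·0.87462) = 60 → T_A = 30.2609 ≈ 30.26 lb.
Then T_B = 1.45852 × 30.2609 = 44.14 lb.

T_A = 30.26 lb, T_B = 44.14 lb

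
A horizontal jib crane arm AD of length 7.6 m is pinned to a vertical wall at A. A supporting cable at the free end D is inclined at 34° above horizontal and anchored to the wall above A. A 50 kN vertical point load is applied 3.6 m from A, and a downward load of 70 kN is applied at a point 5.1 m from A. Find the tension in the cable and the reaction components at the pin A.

T = 126.4 kN, A_x = 104.8 kN, A_y = 49.34 kN

ΣM about A: T·sin34°·7.6 − 50·3.6 − 70·5.1 = 0 → T = 537/(7.6·0.559193) = 126.357 ≈ 126.4 kN.
ΣF_x = 0: A_x − T·cos34° = 0 → A_x = 126.357 × 0.829038 = 104.8 kN.
ΣF_y = 0: A_y + T·sin34° − 50 − 70 = 0 → A_y = 120 − 126.357 × 0.559193 = 49.34 kN.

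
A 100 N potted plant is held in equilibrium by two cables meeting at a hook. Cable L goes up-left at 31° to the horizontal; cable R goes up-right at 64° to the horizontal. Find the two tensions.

ΣF_x = 0: −T_L·cos31° + T_R·cos64° = 0 → T_R = 1.95535·T_L.
ΣF_y = 0: T_L·sin31° + T_R·sin64° = 100.
Substitute: T_L·(0.515038 + 1.95535·0.898794) = 100 → T_L = 44.0045 ≈ 44.00 N.
Then T_R = 1.95535 × 44.0045 = 86.04 N.

T_L = 44.00 N, T_R = 86.04 N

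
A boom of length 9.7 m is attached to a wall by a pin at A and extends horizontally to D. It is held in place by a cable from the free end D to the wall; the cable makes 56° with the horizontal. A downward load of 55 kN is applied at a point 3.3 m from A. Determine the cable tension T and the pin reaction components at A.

T = 22.57 kN, A_x = 12.62 kN, A_y = 36.29 kN

ΣM about A: T·sin56°·9.7 − 55·3.3 = 0 → T = 181.5/(9.7·0.829038) = 22.5699 ≈ 22.57 kN.
ΣF_x = 0: A_x − T·cos56° = 0 → A_x = 22.5699 × 0.559193 = 12.62 kN.
ΣF_y = 0: A_y + T·sin56° − 55 = 0 → A_y = 55 − 22.5699 × 0.829038 = 36.29 kN.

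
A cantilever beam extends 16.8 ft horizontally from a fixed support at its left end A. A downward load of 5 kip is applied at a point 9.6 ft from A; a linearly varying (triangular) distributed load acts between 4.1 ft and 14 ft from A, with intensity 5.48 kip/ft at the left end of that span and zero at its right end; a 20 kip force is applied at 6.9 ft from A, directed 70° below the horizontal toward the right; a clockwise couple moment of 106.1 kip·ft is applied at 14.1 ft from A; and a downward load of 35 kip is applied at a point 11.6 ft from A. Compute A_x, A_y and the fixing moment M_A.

A_x = -6.840 kip, A_y = 85.92 kip, M_A = 890.5 kip·ft

Resultant of the triangular load: ½ × 5.48 × 9.9 = 27.126 kip, acting at 7.4 ft from A (one-third of the span from the peak).
ΣF_x = 0: A_x + 20·cos70° = 0 → A_x = -6.840 kip.
ΣF_y = 0: A_y − 5 − ½·5.48·9.9 − 20·sin70° − 35 = 0 → A_y = 85.92 kip.
ΣM about A: M_A − 5·9.6 − (½·5.48·9.9)·7.4 − 20·sin70°·6.9 − 106.1 − 35·11.6 = 0 → M_A = 890.5 kip·ft.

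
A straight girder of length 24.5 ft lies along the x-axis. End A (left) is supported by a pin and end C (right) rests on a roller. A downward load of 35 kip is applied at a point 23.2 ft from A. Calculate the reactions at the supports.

A_x = 0, A_y = 1.857 kip, C_y = 33.14 kip

Taking moments about A: C_y·24.5 − 35·23.2 = 0 → C_y = 812/24.5 = 33.1429 ≈ 33.14 kip.
ΣF_y = 0: A_y + 33.1429 − 35 = 0 → A_y = 1.857 kip.
ΣF_x = 0: no horizontal applied forces, so A_x = 0.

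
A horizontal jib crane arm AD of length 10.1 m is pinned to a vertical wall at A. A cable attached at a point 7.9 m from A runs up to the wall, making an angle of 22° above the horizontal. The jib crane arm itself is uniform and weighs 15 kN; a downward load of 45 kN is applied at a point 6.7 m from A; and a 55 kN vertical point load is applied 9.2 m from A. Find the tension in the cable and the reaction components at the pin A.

ΣM about A: T·sin22°·7.9 − 15·5.05 − 45·6.7 − 55·9.2 = 0 → T = 883.25/(7.9·0.374607) = 298.456 ≈ 298.5 kN.
ΣF_x = 0: A_x − T·cos22° = 0 → A_x = 298.456 × 0.927184 = 276.7 kN.
ΣF_y = 0: A_y + T·sin22° − 15 − 45 − 55 = 0 → A_y = 115 − 298.456 × 0.374607 = 3.196 kN.

T = 298.5 kN, A_x = 276.7 kN, A_y = 3.196 kN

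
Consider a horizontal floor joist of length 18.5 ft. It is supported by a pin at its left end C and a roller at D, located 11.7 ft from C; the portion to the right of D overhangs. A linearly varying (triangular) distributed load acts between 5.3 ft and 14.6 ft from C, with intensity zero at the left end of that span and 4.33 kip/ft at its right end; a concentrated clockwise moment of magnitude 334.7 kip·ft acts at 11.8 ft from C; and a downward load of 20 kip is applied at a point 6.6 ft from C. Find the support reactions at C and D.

C_x = 0, C_y = -19.54 kip, D_y = 59.68 kip

Resultant of the triangular load: ½ × 4.33 × 9.3 = 20.1345 kip, acting at 11.5 ft from C (one-third of the span from the peak).
ΣM about C: D_y·11.7 − (½·4.33·9.3)·11.5 − 334.7 − 20·6.6 = 0 → D_y = 698.24675/11.7 = 59.6792 ≈ 59.68 kip.
ΣF_y = 0: C_y + 59.6792 − ½·4.33·9.3 − 20 = 0 → C_y = -19.54 kip.
ΣF_x = 0: no horizontal applied forces, so C_x = 0.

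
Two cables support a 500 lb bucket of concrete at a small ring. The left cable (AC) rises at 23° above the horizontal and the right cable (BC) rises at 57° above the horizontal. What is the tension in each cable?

T_AC = 276.5 lb, T_BC = 467.4 lb

ΣF_x = 0: −T_AC·cos23° + T_BC·cos57° = 0 → T_BC = 1.69012·T_AC.
ΣF_y = 0: T_AC·sin23° + T_BC·sin57° = 500.
Substitute: T_AC·(0.390731 + 1.69012·0.838671) = 500 → T_AC = 276.52 ≈ 276.5 lb.
Then T_BC = 1.69012 × 276.52 = 467.4 lb.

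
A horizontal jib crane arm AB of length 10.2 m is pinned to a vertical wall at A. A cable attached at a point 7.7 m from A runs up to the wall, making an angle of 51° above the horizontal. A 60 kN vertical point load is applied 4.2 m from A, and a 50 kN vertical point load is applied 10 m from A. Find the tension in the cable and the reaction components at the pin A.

T = 125.7 kN, A_x = 79.09 kN, A_y = 12.34 kN

ΣM about A: T·sin51°·7.7 − 60·4.2 − 50·10 = 0 → T = 752/(7.7·0.777146) = 125.668 ≈ 125.7 kN.
ΣF_x = 0: A_x − T·cos51° = 0 → A_x = 125.668 × 0.62932 = 79.09 kN.
ΣF_y = 0: A_y + T·sin51° − 60 − 50 = 0 → A_y = 110 − 125.668 × 0.777146 = 12.34 kN.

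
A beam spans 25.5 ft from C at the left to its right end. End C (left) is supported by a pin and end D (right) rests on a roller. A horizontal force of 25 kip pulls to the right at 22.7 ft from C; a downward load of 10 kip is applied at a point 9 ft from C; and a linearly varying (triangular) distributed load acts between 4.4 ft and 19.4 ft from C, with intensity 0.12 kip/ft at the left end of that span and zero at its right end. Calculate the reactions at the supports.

C_x = -25.00 kip, C_y = 7.039 kip, D_y = 3.861 kip

Resultant of the triangular load: ½ × 0.12 × 15 = 0.9 kip, acting at 9.4 ft from C (one-third of the span from the peak).
ΣM about C: D_y·25.5 − 10·9 − (½·0.12·15)·9.4 = 0 → D_y = 98.46/25.5 = 3.86118 ≈ 3.861 kip.
ΣF_y = 0: C_y + 3.86118 − 10 − ½·0.12·15 = 0 → C_y = 7.039 kip.
ΣF_x = 0: C_x + 25 = 0 → C_x = -25.00 kip.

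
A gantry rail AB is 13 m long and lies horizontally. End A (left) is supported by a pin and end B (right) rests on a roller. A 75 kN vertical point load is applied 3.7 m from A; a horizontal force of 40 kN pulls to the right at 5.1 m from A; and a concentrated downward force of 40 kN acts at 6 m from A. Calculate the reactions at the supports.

Taking moments about A: B_y·13 − 75·3.7 − 40·6 = 0 → B_y = 517.5/13 = 39.8077 ≈ 39.81 kN.
ΣF_y = 0: A_y + 39.8077 − 75 − 40 = 0 → A_y = 75.19 kN.
ΣF_x = 0: A_x + 40 = 0 → A_x = -40.00 kN.

A_x = -40.00 kN, A_y = 75.19 kN, B_y = 39.81 kN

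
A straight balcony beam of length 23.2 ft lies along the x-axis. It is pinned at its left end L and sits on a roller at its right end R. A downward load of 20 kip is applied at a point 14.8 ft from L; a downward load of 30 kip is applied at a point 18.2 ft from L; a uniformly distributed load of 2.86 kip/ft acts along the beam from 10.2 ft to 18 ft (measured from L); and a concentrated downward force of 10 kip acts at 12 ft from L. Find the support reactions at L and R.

Resultant of the distributed load: 2.86 × 7.8 = 22.308 kip at 14.1 ft from L.
Taking moments about L: R_y·23.2 − 20·14.8 − 30·18.2 − (2.86·7.8)·14.1 − 10·12 = 0 → R_y = 1276.5428/23.2 = 55.0234 ≈ 55.02 kip.
ΣF_y = 0: L_y + 55.0234 − 20 − 30 − 2.86·7.8 − 10 = 0 → L_y = 27.28 kip.
ΣF_x = 0: no horizontal applied forces, so L_x = 0.

L_x = 0, L_y = 27.28 kip, R_y = 55.02 kip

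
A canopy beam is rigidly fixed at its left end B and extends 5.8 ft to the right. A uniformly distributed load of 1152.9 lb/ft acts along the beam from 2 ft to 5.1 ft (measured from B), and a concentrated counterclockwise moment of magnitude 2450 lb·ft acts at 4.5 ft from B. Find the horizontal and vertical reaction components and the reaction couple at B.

B_x = 0, B_y = 3574 lb, M_B = 10240 lb·ft

Resultant of the distributed load: 1152.9 × 3.1 = 3573.99 lb at 3.55 ft from B.
ΣF_x = 0: B_x = 0.
ΣF_y = 0: B_y − 1152.9·3.1 = 0 → B_y = 3574 lb.
ΣM about B: M_B − (1152.9·3.1)·3.55 + 2450 = 0 → M_B = 10240 lb·ft.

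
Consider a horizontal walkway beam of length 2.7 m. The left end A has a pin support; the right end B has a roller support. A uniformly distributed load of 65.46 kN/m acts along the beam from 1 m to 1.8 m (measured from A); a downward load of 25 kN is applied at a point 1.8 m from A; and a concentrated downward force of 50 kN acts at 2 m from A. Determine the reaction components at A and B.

Resultant of the distributed load: 65.46 × 0.8 = 52.368 kN at 1.4 m from A.
Taking moments about A: B_y·2.7 − (65.46·0.8)·1.4 − 25·1.8 − 50·2 = 0 → B_y = 218.3152/2.7 = 80.8575 ≈ 80.86 kN.
ΣF_y = 0: A_y + 80.8575 − 65.46·0.8 − 25 − 50 = 0 → A_y = 46.51 kN.
ΣF_x = 0: no horizontal applied forces, so A_x = 0.

A_x = 0, A_y = 46.51 kN, B_y = 80.86 kN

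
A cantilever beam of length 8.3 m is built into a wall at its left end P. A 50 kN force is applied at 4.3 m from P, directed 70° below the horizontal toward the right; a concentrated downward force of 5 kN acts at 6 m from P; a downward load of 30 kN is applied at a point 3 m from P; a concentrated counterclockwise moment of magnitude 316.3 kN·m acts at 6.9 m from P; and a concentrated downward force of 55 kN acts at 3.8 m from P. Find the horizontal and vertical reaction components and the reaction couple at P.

P_x = -17.10 kN, P_y = 137.0 kN, M_P = 214.7 kN·m

ΣF_x = 0: P_x + 50·cos70° = 0 → P_x = -17.10 kN.
ΣF_y = 0: P_y − 50·sin70° − 5 − 30 − 55 = 0 → P_y = 137.0 kN.
ΣM about P: M_P − 50·sin70°·4.3 − 5·6 − 30·3 + 316.3 − 55·3.8 = 0 → M_P = 214.7 kN·m.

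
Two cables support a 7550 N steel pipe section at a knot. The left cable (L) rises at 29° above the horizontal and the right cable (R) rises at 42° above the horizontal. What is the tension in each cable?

T_L = 5934 N, T_R = 6984 N

ΣF_x = 0: −T_L·cos29° + T_R·cos42° = 0 → T_R = 1.17692·T_L.
ΣF_y = 0: T_L·sin29° + T_R·sin42° = 7550.
Substitute: T_L·(0.48481 + 1.17692·0.669131) = 7550 → T_L = 5934.02 ≈ 5934 N.
Then T_R = 1.17692 × 5934.02 = 6984 N.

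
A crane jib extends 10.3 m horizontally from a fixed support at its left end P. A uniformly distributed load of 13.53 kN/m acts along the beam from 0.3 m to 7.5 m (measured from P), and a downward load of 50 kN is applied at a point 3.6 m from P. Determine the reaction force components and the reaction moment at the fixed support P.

Resultant of the distributed load: 13.53 × 7.2 = 97.416 kN at 3.9 m from P.
ΣF_x = 0: P_x = 0.
ΣF_y = 0: P_y − 13.53·7.2 − 50 = 0 → P_y = 147.4 kN.
ΣM about P: M_P − (13.53·7.2)·3.9 − 50·3.6 = 0 → M_P = 559.9 kN·m.

P_x = 0, P_y = 147.4 kN, M_P = 559.9 kN·m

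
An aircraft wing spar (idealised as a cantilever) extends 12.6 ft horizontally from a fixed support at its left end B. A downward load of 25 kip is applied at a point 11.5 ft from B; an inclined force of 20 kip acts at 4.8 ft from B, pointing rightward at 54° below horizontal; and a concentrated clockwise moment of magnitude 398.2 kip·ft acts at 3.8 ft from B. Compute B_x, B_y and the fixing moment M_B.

B_x = -11.76 kip, B_y = 41.18 kip, M_B = 763.4 kip·ft

ΣF_x = 0: B_x + 20·cos54° = 0 → B_x = -11.76 kip.
ΣF_y = 0: B_y − 25 − 20·sin54° = 0 → B_y = 41.18 kip.
ΣM about B: M_B − 25·11.5 − 20·sin54°·4.8 − 398.2 = 0 → M_B = 763.4 kip·ft.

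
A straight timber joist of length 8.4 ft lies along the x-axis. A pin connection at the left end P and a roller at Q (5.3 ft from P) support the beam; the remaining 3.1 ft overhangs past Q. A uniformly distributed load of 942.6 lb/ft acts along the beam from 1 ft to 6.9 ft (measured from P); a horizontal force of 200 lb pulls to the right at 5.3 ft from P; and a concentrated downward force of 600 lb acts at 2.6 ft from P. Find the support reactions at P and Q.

P_x = -200.0 lb, P_y = 1722 lb, Q_y = 4439 lb

Resultant of the distributed load: 942.6 × 5.9 = 5561.34 lb at 3.95 ft from P.
Moments about P: Q_y·5.3 − (942.6·5.9)·3.95 − 600·2.6 = 0 → Q_y = 23527.293/5.3 = 4439.11 ≈ 4439 lb.
ΣF_y = 0: P_y + 4439.11 − 942.6·5.9 − 600 = 0 → P_y = 1722 lb.
ΣF_x = 0: P_x + 200 = 0 → P_x = -200.0 lb.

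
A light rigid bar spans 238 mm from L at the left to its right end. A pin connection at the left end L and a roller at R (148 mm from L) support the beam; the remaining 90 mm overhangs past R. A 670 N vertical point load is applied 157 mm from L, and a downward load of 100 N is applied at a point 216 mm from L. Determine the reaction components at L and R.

L_x = 0, L_y = -86.69 N, R_y = 856.7 N

Moments about L: R_y·148 − 670·157 − 100·216 = 0 → R_y = 126790/148 = 856.689 ≈ 856.7 N.
ΣF_y = 0: L_y + 856.689 − 670 − 100 = 0 → L_y = -86.69 N.
ΣF_x = 0: no horizontal applied forces, so L_x = 0.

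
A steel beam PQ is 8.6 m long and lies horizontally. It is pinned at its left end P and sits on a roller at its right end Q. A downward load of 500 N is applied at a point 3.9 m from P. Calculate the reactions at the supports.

ΣM about P: Q_y·8.6 − 500·3.9 = 0 → Q_y = 1950/8.6 = 226.744 ≈ 226.7 N.
ΣF_y = 0: P_y + 226.744 − 500 = 0 → P_y = 273.3 N.
ΣF_x = 0: no horizontal applied forces, so P_x = 0.

P_x = 0, P_y = 273.3 N, Q_y = 226.7 N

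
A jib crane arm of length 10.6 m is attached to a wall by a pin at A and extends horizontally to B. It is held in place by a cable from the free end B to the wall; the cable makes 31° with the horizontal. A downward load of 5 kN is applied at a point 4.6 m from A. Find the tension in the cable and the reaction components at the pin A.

ΣM about A: T·sin31°·10.6 − 5·4.6 = 0 → T = 23/(10.6·0.515038) = 4.21292 ≈ 4.213 kN.
ΣF_x = 0: A_x − T·cos31° = 0 → A_x = 4.21292 × 0.857167 = 3.611 kN.
ΣF_y = 0: A_y + T·sin31° − 5 = 0 → A_y = 5 − 4.21292 × 0.515038 = 2.830 kN.

T = 4.213 kN, A_x = 3.611 kN, A_y = 2.830 kN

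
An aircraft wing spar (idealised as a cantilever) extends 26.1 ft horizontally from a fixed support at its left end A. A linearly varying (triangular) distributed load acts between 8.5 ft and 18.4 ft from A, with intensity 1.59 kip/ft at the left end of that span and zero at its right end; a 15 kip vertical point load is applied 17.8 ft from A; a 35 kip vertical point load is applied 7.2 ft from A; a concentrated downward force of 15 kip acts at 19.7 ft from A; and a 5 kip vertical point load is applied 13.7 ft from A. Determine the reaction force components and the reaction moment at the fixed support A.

A_x = 0, A_y = 77.87 kip, M_A = 975.9 kip·ft

Resultant of the triangular load: ½ × 1.59 × 9.9 = 7.8705 kip, acting at 11.8 ft from A (one-third of the span from the peak).
ΣF_x = 0: A_x = 0.
ΣF_y = 0: A_y − ½·1.59·9.9 − 15 − 35 − 15 − 5 = 0 → A_y = 77.87 kip.
ΣM about A: M_A − (½·1.59·9.9)·11.8 − 15·17.8 − 35·7.2 − 15·19.7 − 5·13.7 = 0 → M_A = 975.9 kip·ft.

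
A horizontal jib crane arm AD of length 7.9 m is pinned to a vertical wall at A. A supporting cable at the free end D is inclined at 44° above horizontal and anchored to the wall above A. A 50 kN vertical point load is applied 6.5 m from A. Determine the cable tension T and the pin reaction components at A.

ΣM about A: T·sin44°·7.9 − 50·6.5 = 0 → T = 325/(7.9·0.694658) = 59.2223 ≈ 59.22 kN.
ΣF_x = 0: A_x − T·cos44° = 0 → A_x = 59.2223 × 0.71934 = 42.60 kN.
ΣF_y = 0: A_y + T·sin44° − 50 = 0 → A_y = 50 − 59.2223 × 0.694658 = 8.861 kN.

T = 59.22 kN, A_x = 42.60 kN, A_y = 8.861 kN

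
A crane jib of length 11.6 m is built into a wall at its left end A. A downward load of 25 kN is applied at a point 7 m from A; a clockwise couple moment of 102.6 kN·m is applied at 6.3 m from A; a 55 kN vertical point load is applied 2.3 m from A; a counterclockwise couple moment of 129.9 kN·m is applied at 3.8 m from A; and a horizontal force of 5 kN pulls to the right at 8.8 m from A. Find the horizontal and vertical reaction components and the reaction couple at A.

A_x = -5.000 kN, A_y = 80.00 kN, M_A = 274.2 kN·m

ΣF_x = 0: A_x + 5 = 0 → A_x = -5.000 kN.
ΣF_y = 0: A_y − 25 − 55 = 0 → A_y = 80.00 kN.
ΣM about A: M_A − 25·7 − 102.6 − 55·2.3 + 129.9 = 0 → M_A = 274.2 kN·m.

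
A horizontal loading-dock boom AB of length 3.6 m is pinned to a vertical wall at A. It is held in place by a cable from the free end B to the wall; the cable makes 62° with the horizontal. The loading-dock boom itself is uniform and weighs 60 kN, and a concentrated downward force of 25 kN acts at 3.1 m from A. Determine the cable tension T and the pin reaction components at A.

T = 58.36 kN, A_x = 27.40 kN, A_y = 33.47 kN

ΣM about A: T·sin62°·3.6 − 60·1.8 − 25·3.1 = 0 → T = 185.5/(3.6·0.882948) = 58.3588 ≈ 58.36 kN.
ΣF_x = 0: A_x − T·cos62° = 0 → A_x = 58.3588 × 0.469472 = 27.40 kN.
ΣF_y = 0: A_y + T·sin62° − 60 − 25 = 0 → A_y = 85 − 58.3588 × 0.882948 = 33.47 kN.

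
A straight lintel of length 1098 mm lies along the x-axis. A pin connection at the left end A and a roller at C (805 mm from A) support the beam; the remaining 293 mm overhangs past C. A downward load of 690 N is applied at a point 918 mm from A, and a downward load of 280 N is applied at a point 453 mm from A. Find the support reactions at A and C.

Moments about A: C_y·805 − 690·918 − 280·453 = 0 → C_y = 760260/805 = 944.422 ≈ 944.4 N.
ΣF_y = 0: A_y + 944.422 − 690 − 280 = 0 → A_y = 25.58 N.
ΣF_x = 0: no horizontal applied forces, so A_x = 0.

A_x = 0, A_y = 25.58 N, C_y = 944.4 N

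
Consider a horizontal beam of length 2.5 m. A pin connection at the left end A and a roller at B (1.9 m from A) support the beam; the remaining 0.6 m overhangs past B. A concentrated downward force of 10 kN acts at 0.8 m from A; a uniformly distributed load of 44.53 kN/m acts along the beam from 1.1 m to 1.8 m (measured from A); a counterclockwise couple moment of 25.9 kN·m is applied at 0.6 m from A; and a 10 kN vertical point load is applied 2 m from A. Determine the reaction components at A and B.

A_x = 0, A_y = 26.28 kN, B_y = 24.89 kN

Resultant of the distributed load: 44.53 × 0.7 = 31.171 kN at 1.45 m from A.
ΣM about A: B_y·1.9 − 10·0.8 − (44.53·0.7)·1.45 + 25.9 − 10·2 = 0 → B_y = 47.29795/1.9 = 24.8937 ≈ 24.89 kN.
ΣF_y = 0: A_y + 24.8937 − 10 − 44.53·0.7 − 10 = 0 → A_y = 26.28 kN.
ΣF_x = 0: no horizontal applied forces, so A_x = 0.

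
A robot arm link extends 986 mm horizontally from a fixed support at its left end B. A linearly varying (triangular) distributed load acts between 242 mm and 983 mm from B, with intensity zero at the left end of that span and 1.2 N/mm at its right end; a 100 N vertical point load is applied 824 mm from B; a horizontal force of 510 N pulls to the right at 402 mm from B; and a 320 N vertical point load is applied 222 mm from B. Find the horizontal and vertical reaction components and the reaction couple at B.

B_x = -510.0 N, B_y = 864.6 N, M_B = 480700 N·mm

Resultant of the triangular load: ½ × 1.2 × 741 = 444.6 N, acting at 736 mm from B (one-third of the span from the peak).
ΣF_x = 0: B_x + 510 = 0 → B_x = -510.0 N.
ΣF_y = 0: B_y − ½·1.2·741 − 100 − 320 = 0 → B_y = 864.6 N.
ΣM about B: M_B − (½·1.2·741)·736 − 100·824 − 320·222 = 0 → M_B = 480700 N·mm.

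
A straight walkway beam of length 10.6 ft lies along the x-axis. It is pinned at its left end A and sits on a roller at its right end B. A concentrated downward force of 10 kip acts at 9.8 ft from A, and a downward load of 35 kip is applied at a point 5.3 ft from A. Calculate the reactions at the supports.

A_x = 0, A_y = 18.25 kip, B_y = 26.75 kip

Taking moments about A: B_y·10.6 − 10·9.8 − 35·5.3 = 0 → B_y = 283.5/10.6 = 26.7453 ≈ 26.75 kip.
ΣF_y = 0: A_y + 26.7453 − 10 − 35 = 0 → A_y = 18.25 kip.
ΣF_x = 0: no horizontal applied forces, so A_x = 0.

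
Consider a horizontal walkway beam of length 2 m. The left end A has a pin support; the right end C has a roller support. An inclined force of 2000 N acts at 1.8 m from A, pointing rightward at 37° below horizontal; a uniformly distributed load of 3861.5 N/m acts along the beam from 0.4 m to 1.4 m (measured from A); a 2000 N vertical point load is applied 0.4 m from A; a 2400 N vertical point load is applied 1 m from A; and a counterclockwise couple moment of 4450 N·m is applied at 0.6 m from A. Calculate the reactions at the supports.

Resultant of the distributed load: 3861.5 × 1 = 3861.5 N at 0.9 m from A.
ΣM about A: C_y·2 − 2000·sin37°·1.8 − (3861.5·1)·0.9 − 2000·0.4 − 2400·1 + 4450 = 0 → C_y = 4391.88/2 = 2195.94 ≈ 2196 N.
ΣF_y = 0: A_y + 2195.94 − 2000·sin37° − 3861.5·1 − 2000 − 2400 = 0 → A_y = 7269 N.
ΣF_x = 0: A_x + 2000·cos37° = 0 → A_x = -1597 N.

A_x = -1597 N, A_y = 7269 N, C_y = 2196 N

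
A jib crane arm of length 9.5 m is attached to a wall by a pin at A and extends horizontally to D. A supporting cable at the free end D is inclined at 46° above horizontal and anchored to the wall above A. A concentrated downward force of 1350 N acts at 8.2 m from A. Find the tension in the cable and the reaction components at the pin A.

T = 1620 N, A_x = 1125 N, A_y = 184.7 N

ΣM about A: T·sin46°·9.5 − 1350·8.2 = 0 → T = 11070/(9.5·0.71934) = 1619.91 ≈ 1620 N.
ΣF_x = 0: A_x − T·cos46° = 0 → A_x = 1619.91 × 0.694658 = 1125 N.
ΣF_y = 0: A_y + T·sin46° − 1350 = 0 → A_y = 1350 − 1619.91 × 0.71934 = 184.7 N.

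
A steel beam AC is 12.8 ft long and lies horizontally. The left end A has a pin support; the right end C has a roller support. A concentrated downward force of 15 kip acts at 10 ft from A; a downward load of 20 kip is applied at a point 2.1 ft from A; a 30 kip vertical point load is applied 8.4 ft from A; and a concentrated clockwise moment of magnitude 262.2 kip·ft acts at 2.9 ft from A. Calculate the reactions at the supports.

Taking moments about A: C_y·12.8 − 15·10 − 20·2.1 − 30·8.4 − 262.2 = 0 → C_y = 706.2/12.8 = 55.1719 ≈ 55.17 kip.
ΣF_y = 0: A_y + 55.1719 − 15 − 20 − 30 = 0 → A_y = 9.828 kip.
ΣF_x = 0: no horizontal applied forces, so A_x = 0.

A_x = 0, A_y = 9.828 kip, C_y = 55.17 kip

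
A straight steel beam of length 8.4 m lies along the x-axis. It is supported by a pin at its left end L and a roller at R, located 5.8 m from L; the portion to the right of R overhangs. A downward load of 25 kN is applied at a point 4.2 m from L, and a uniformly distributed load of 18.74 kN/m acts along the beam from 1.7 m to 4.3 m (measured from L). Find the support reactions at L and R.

Resultant of the distributed load: 18.74 × 2.6 = 48.724 kN at 3 m from L.
ΣM about L: R_y·5.8 − 25·4.2 − (18.74·2.6)·3 = 0 → R_y = 251.172/5.8 = 43.3055 ≈ 43.31 kN.
ΣF_y = 0: L_y + 43.3055 − 25 − 18.74·2.6 = 0 → L_y = 30.42 kN.
ΣF_x = 0: no horizontal applied forces, so L_x = 0.

L_x = 0, L_y = 30.42 kN, R_y = 43.31 kN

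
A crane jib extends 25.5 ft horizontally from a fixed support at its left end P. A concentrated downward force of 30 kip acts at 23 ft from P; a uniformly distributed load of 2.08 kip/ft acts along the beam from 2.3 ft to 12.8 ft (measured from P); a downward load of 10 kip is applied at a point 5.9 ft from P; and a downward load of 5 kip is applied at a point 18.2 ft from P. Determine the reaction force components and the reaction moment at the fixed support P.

P_x = 0, P_y = 66.84 kip, M_P = 1005 kip·ft

Resultant of the distributed load: 2.08 × 10.5 = 21.84 kip at 7.55 ft from P.
ΣF_x = 0: P_x = 0.
ΣF_y = 0: P_y − 30 − 2.08·10.5 − 10 − 5 = 0 → P_y = 66.84 kip.
ΣM about P: M_P − 30·23 − (2.08·10.5)·7.55 − 10·5.9 − 5·18.2 = 0 → M_P = 1005 kip·ft.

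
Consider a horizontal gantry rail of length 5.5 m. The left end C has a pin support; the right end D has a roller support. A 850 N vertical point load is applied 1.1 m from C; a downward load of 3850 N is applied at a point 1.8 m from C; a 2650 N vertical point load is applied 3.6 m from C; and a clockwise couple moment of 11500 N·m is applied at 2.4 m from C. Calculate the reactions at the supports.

Moments about C: D_y·5.5 − 850·1.1 − 3850·1.8 − 2650·3.6 − 11500 = 0 → D_y = 28905/5.5 = 5255.45 ≈ 5255 N.
ΣF_y = 0: C_y + 5255.45 − 850 − 3850 − 2650 = 0 → C_y = 2095 N.
ΣF_x = 0: no horizontal applied forces, so C_x = 0.

C_x = 0, C_y = 2095 N, D_y = 5255 N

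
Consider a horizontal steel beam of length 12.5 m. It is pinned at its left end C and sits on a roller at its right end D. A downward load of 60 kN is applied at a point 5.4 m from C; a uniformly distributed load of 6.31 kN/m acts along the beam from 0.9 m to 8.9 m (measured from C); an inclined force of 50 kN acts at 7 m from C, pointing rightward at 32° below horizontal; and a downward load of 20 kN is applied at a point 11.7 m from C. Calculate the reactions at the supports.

C_x = -42.40 kN, C_y = 77.71 kN, D_y = 79.27 kN

Resultant of the distributed load: 6.31 × 8 = 50.48 kN at 4.9 m from C.
ΣM about C: D_y·12.5 − 60·5.4 − (6.31·8)·4.9 − 50·sin32°·7 − 20·11.7 = 0 → D_y = 990.824/12.5 = 79.2659 ≈ 79.27 kN.
ΣF_y = 0: C_y + 79.2659 − 60 − 6.31·8 − 50·sin32° − 20 = 0 → C_y = 77.71 kN.
ΣF_x = 0: C_x + 50·cos32° = 0 → C_x = -42.40 kN.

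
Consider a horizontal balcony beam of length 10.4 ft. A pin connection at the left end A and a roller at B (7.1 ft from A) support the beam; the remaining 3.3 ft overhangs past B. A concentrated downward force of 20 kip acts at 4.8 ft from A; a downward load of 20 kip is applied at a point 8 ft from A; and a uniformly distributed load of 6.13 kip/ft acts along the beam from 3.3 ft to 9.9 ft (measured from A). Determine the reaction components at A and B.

A_x = 0, A_y = 6.793 kip, B_y = 73.67 kip

Resultant of the distributed load: 6.13 × 6.6 = 40.458 kip at 6.6 ft from A.
Taking moments about A: B_y·7.1 − 20·4.8 − 20·8 − (6.13·6.6)·6.6 = 0 → B_y = 523.0228/7.1 = 73.6652 ≈ 73.67 kip.
ΣF_y = 0: A_y + 73.6652 − 20 − 20 − 6.13·6.6 = 0 → A_y = 6.793 kip.
ΣF_x = 0: no horizontal applied forces, so A_x = 0.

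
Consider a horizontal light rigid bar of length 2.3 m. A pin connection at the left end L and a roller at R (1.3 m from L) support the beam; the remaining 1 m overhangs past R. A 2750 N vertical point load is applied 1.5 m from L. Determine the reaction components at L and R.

Taking moments about L: R_y·1.3 − 2750·1.5 = 0 → R_y = 4125/1.3 = 3173.08 ≈ 3173 N.
ΣF_y = 0: L_y + 3173.08 − 2750 = 0 → L_y = -423.1 N.
ΣF_x = 0: no horizontal applied forces, so L_x = 0.

L_x = 0, L_y = -423.1 N, R_y = 3173 N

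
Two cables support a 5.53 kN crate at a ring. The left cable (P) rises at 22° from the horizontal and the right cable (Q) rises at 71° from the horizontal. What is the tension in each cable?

ΣF_x = 0: −T_P·cos22° + T_Q·cos71° = 0 → T_Q = 2.84789·T_P.
ΣF_y = 0: T_P·sin22° + T_Q·sin71° = 5.53.
Substitute: T_P·(0.374607 + 2.84789·0.945519) = 5.53 → T_P = 1.80286 ≈ 1.803 kN.
Then T_Q = 2.84789 × 1.80286 = 5.134 kN.

T_P = 1.803 kN, T_Q = 5.134 kN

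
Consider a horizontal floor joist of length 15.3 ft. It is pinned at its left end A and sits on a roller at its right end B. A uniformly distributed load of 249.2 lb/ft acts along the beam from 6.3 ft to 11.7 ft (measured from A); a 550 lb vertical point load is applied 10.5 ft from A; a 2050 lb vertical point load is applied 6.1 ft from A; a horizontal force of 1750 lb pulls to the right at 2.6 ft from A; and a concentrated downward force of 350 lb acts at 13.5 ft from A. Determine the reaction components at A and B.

Resultant of the distributed load: 249.2 × 5.4 = 1345.68 lb at 9 ft from A.
Taking moments about A: B_y·15.3 − (249.2·5.4)·9 − 550·10.5 − 2050·6.1 − 350·13.5 = 0 → B_y = 35116.12/15.3 = 2295.17 ≈ 2295 lb.
ΣF_y = 0: A_y + 2295.17 − 249.2·5.4 − 550 − 2050 − 350 = 0 → A_y = 2001 lb.
ΣF_x = 0: A_x + 1750 = 0 → A_x = -1750 lb.

A_x = -1750 lb, A_y = 2001 lb, B_y = 2295 lb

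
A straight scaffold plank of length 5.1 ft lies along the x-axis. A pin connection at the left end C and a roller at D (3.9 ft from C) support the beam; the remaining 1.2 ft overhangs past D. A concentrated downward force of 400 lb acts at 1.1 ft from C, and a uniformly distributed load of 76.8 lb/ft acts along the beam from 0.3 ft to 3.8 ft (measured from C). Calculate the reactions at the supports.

C_x = 0, C_y = 414.7 lb, D_y = 254.1 lb

Resultant of the distributed load: 76.8 × 3.5 = 268.8 lb at 2.05 ft from C.
Taking moments about C: D_y·3.9 − 400·1.1 − (76.8·3.5)·2.05 = 0 → D_y = 991.04/3.9 = 254.113 ≈ 254.1 lb.
ΣF_y = 0: C_y + 254.113 − 400 − 76.8·3.5 = 0 → C_y = 414.7 lb.
ΣF_x = 0: no horizontal applied forces, so C_x = 0.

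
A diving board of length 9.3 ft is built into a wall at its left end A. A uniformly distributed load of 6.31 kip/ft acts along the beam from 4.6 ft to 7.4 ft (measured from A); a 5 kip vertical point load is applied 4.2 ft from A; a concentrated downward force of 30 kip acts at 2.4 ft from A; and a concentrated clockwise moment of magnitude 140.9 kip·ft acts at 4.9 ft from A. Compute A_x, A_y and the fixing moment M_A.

A_x = 0, A_y = 52.67 kip, M_A = 339.9 kip·ft

Resultant of the distributed load: 6.31 × 2.8 = 17.668 kip at 6 ft from A.
ΣF_x = 0: A_x = 0.
ΣF_y = 0: A_y − 6.31·2.8 − 5 − 30 = 0 → A_y = 52.67 kip.
ΣM about A: M_A − (6.31·2.8)·6 − 5·4.2 − 30·2.4 − 140.9 = 0 → M_A = 339.9 kip·ft.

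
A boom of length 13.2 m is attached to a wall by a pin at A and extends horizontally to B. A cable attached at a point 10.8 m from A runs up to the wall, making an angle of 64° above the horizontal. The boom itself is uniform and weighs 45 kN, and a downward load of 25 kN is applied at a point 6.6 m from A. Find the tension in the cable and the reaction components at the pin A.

ΣM about A: T·sin64°·10.8 − 45·6.6 − 25·6.6 = 0 → T = 462/(10.8·0.898794) = 47.5946 ≈ 47.59 kN.
ΣF_x = 0: A_x − T·cos64° = 0 → A_x = 47.5946 × 0.438371 = 20.86 kN.
ΣF_y = 0: A_y + T·sin64° − 45 − 25 = 0 → A_y = 70 − 47.5946 × 0.898794 = 27.22 kN.

T = 47.59 kN, A_x = 20.86 kN, A_y = 27.22 kN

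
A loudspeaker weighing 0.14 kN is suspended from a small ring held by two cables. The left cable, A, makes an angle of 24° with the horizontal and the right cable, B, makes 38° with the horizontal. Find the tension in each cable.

T_A = 0.1249 kN, T_B = 0.1449 kN

ΣF_x = 0: −T_A·cos24° + T_B·cos38° = 0 → T_B = 1.15931·T_A.
ΣF_y = 0: T_A·sin24° + T_B·sin38° = 0.14.
Substitute: T_A·(0.406737 + 1.15931·0.615661) = 0.14 → T_A = 0.124947 ≈ 0.1249 kN.
Then T_B = 1.15931 × 0.124947 = 0.1449 kN.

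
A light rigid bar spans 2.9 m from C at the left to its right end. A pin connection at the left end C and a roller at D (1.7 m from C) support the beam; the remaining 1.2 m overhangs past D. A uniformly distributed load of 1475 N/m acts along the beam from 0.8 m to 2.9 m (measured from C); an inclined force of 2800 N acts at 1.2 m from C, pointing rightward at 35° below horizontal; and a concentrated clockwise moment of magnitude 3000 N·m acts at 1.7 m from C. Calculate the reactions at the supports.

Resultant of the distributed load: 1475 × 2.1 = 3097.5 N at 1.85 m from C.
ΣM about C: D_y·1.7 − (1475·2.1)·1.85 − 2800·sin35°·1.2 − 3000 = 0 → D_y = 10657.6/1.7 = 6269.18 ≈ 6269 N.
ΣF_y = 0: C_y + 6269.18 − 1475·2.1 − 2800·sin35° = 0 → C_y = -1566 N.
ΣF_x = 0: C_x + 2800·cos35° = 0 → C_x = -2294 N.

C_x = -2294 N, C_y = -1566 N, D_y = 6269 N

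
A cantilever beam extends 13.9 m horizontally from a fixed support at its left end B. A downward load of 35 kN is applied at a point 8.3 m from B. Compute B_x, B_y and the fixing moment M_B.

ΣF_x = 0: B_x = 0.
ΣF_y = 0: B_y − 35 = 0 → B_y = 35.00 kN.
ΣM about B: M_B − 35·8.3 = 0 → M_B = 290.5 kN·m.

B_x = 0, B_y = 35.00 kN, M_B = 290.5 kN·m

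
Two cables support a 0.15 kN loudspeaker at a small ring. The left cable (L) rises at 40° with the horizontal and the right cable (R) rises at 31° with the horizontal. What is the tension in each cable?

ΣF_x = 0: −T_L·cos40° + T_R·cos31° = 0 → T_R = 0.893693·T_L.
ΣF_y = 0: T_L·sin40° + T_R·sin31° = 0.15.
Substitute: T_L·(0.642788 + 0.893693·0.515038) = 0.15 → T_L = 0.135984 ≈ 0.1360 kN.
Then T_R = 0.893693 × 0.135984 = 0.1215 kN.

T_L = 0.1360 kN, T_R = 0.1215 kN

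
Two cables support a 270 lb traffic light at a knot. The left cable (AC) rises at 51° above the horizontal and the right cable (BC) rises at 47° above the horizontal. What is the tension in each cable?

ΣF_x = 0: −T_AC·cos51° + T_BC·cos47° = 0 → T_BC = 0.922759·T_AC.
ΣF_y = 0: T_AC·sin51° + T_BC·sin47° = 270.
Substitute: T_AC·(0.777146 + 0.922759·0.731354) = 270 → T_AC = 185.949 ≈ 185.9 lb.
Then T_BC = 0.922759 × 185.949 = 171.6 lb.

T_AC = 185.9 lb, T_BC = 171.6 lb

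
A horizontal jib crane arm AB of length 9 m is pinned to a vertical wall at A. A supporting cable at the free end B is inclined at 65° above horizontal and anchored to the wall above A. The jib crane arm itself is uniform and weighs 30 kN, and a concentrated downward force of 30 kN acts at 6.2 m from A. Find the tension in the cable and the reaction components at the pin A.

T = 39.35 kN, A_x = 16.63 kN, A_y = 24.33 kN

ΣM about A: T·sin65°·9 − 30·4.5 − 30·6.2 = 0 → T = 321/(9·0.906308) = 39.3538 ≈ 39.35 kN.
ΣF_x = 0: A_x − T·cos65° = 0 → A_x = 39.3538 × 0.422618 = 16.63 kN.
ΣF_y = 0: A_y + T·sin65° − 30 − 30 = 0 → A_y = 60 − 39.3538 × 0.906308 = 24.33 kN.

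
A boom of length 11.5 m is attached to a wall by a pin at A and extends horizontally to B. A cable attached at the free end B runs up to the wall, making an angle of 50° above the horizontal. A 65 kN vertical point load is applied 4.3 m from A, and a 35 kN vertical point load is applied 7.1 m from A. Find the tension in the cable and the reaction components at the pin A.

T = 59.94 kN, A_x = 38.53 kN, A_y = 54.09 kN

ΣM about A: T·sin50°·11.5 − 65·4.3 − 35·7.1 = 0 → T = 528/(11.5·0.766044) = 59.9353 ≈ 59.94 kN.
ΣF_x = 0: A_x − T·cos50° = 0 → A_x = 59.9353 × 0.642788 = 38.53 kN.
ΣF_y = 0: A_y + T·sin50° − 65 − 35 = 0 → A_y = 100 − 59.9353 × 0.766044 = 54.09 kN.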